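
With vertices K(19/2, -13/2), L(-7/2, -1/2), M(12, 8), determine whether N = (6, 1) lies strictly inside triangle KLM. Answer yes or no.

yes

Barycentric coordinates of N: (115/407, 139/407, 153/407).
The three coordinates are positive, positive, positive; a point is interior exactly when all three are positive.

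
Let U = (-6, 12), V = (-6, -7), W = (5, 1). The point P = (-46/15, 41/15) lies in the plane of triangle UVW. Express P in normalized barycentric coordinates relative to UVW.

(2/5, 1/3, 4/15)

Signed area of the reference triangle: [UVW] = ½·((-6)·(-7−1) + (-6)·(1−12) + 5·(12−(-7))) = ½·(48 + 66 + 95) = 209/2.
[PVW] = ½·((-46/15)·(-7−1) + (-6)·(1−(41/15)) + 5·(41/15−(-7))) = ½·(368/15 + 52/5 + 146/3) = 209/5, so the U-coordinate is (209/5)/(209/2) = 2/5.
[UPW] = ½·((-6)·(41/15−1) + (-46/15)·(1−12) + 5·(12−(41/15))) = ½·(-52/5 + 506/15 + 139/3) = 209/6, so the V-coordinate is 1/3.
[UVP] = ½·((-6)·(-7−(41/15)) + (-6)·(41/15−12) + (-46/15)·(12−(-7))) = ½·(292/5 + 278/5 − 874/15) = 418/15, so the W-coordinate is 4/15.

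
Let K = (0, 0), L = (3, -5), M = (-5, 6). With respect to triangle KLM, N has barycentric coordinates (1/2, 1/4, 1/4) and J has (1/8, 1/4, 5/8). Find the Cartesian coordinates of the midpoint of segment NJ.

(-23/16, 11/8)

Barycentric coordinates of the midpoint are the average: (5/16, 1/4, 7/16).
Converting: (5/16)·K + (1/4)·L + (7/16)·M = (-23/16, 11/8).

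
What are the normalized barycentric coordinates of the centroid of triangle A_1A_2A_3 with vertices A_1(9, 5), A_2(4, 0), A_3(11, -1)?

(1/3, 1/3, 1/3)

The centroid is the average of the vertices, so each weight is 1/3.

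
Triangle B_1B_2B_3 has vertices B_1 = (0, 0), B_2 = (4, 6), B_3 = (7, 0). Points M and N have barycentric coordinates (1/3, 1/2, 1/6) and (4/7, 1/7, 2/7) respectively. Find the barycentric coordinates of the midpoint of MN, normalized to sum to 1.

Since both coordinate triples sum to 1, the midpoint's barycentrics are the componentwise average.
(1/3+4/7)/2 = 19/42; similarly 9/28 and 19/84.

(19/42, 9/28, 19/84)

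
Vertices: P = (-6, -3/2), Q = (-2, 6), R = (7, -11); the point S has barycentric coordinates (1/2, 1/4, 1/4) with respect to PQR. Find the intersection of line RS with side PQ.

Line RS meets PQ where the R-coordinate vanishes; zeroing S's R-weight and renormalizing leaves P, Q-weights 1/2 : 1/4 → (2/3, 1/3).
So T = (2/3)·P + (1/3)·Q = (-14/3, 1).

(-14/3, 1)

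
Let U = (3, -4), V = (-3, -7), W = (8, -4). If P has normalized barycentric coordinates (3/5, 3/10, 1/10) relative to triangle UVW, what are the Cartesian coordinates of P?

(17/10, -49/10)

P = (3/5)·U + (3/10)·V + (1/10)·W.
x-coordinate: (3/5)·3 + (3/10)·(-3) + (1/10)·8 = 17/10.
y-coordinate: (3/5)·(-4) + (3/10)·(-7) + (1/10)·(-4) = -49/10.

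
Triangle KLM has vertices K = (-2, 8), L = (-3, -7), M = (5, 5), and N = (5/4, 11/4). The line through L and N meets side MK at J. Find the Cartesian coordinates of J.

Barycentric coordinates of N with respect to KLM: (1/4, 1/4, 1/2).
On side MK the L-coordinate is zero; dropping N's L-weight 1/4 and renormalizing the remaining 1/2 : 1/4 gives weights 2/3, 1/3 on M, K.
J = (2/3)·(5, 5) + (1/3)·(-2, 8) = (8/3, 6).

(8/3, 6)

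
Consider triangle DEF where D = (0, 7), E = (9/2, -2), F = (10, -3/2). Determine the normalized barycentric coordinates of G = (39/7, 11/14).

(2/7, 2/7, 3/7)

Signed area of the reference triangle: [DEF] = ½·(0·(-2−(-3/2)) + (9/2)·(-3/2−7) + 10·(7−(-2))) = ½·(0 − 153/4 + 90) = 207/8.
[GEF] = ½·((39/7)·(-2−(-3/2)) + (9/2)·(-3/2−(11/14)) + 10·(11/14−(-2))) = ½·(-39/14 − 72/7 + 195/7) = 207/28, so the D-coordinate is (207/28)/(207/8) = 2/7.
[DGF] = ½·(0·(11/14−(-3/2)) + (39/7)·(-3/2−7) + 10·(7−(11/14))) = ½·(0 − 663/14 + 435/7) = 207/28, so the E-coordinate is 2/7.
[DEG] = ½·(0·(-2−(11/14)) + (9/2)·(11/14−7) + (39/7)·(7−(-2))) = ½·(0 − 783/28 + 351/7) = 621/56, so the F-coordinate is 3/7.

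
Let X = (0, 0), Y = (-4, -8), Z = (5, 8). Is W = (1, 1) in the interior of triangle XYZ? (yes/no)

yes

Barycentric coordinates of W: (1/8, 3/8, 1/2).
The three coordinates are positive, positive, positive; a point is interior exactly when all three are positive.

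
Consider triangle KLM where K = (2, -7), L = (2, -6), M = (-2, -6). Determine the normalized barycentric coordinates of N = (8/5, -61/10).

Signed area of the reference triangle: [KLM] = ½·(2·(-6−(-6)) + 2·(-6−(-7)) + (-2)·(-7−(-6))) = ½·(0 + 2 + 2) = 2.
[NLM] = ½·((8/5)·(-6−(-6)) + 2·(-6−(-61/10)) + (-2)·(-61/10−(-6))) = ½·(0 + 1/5 + 1/5) = 1/5, so the K-coordinate is (1/5)/2 = 1/10.
[KNM] = ½·(2·(-61/10−(-6)) + (8/5)·(-6−(-7)) + (-2)·(-7−(-61/10))) = ½·(-1/5 + 8/5 + 9/5) = 8/5, so the L-coordinate is 4/5.
[KLN] = ½·(2·(-6−(-61/10)) + 2·(-61/10−(-7)) + (8/5)·(-7−(-6))) = ½·(1/5 + 9/5 − 8/5) = 1/5, so the M-coordinate is 1/10.
Check: 1/10 + 4/5 + 1/10 = 1.

(1/10, 4/5, 1/10)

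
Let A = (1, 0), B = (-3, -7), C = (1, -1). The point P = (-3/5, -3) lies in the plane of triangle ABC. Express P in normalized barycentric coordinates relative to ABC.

(2/5, 2/5, 1/5)

Signed area of the reference triangle: [ABC] = ½·(1·(-7−(-1)) + (-3)·(-1−0) + 1·(0−(-7))) = ½·(-6 + 3 + 7) = 2.
[PBC] = ½·((-3/5)·(-7−(-1)) + (-3)·(-1−(-3)) + 1·(-3−(-7))) = ½·(18/5 − 6 + 4) = 4/5, so the A-coordinate is (4/5)/2 = 2/5.
[APC] = ½·(1·(-3−(-1)) + (-3/5)·(-1−0) + 1·(0−(-3))) = ½·(-2 + 3/5 + 3) = 4/5, so the B-coordinate is 2/5.
[ABP] = ½·(1·(-7−(-3)) + (-3)·(-3−0) + (-3/5)·(0−(-7))) = ½·(-4 + 9 − 21/5) = 2/5, so the C-coordinate is 1/5.
Check: 2/5 + 2/5 + 1/5 = 1.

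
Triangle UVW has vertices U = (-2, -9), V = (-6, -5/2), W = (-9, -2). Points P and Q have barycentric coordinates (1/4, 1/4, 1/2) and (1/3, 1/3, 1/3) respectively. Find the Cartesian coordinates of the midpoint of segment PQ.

Barycentric coordinates of the midpoint are the average: (7/24, 7/24, 5/12).
Converting: (7/24)·U + (7/24)·V + (5/12)·W = (-73/12, -67/16).

(-73/12, -67/16)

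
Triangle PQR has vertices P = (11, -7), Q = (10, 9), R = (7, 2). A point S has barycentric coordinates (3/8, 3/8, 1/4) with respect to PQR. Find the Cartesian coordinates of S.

(77/8, 5/4)

S = (3/8)·P + (3/8)·Q + (1/4)·R.
x-coordinate: (3/8)·11 + (3/8)·10 + (1/4)·7 = 77/8.
y-coordinate: (3/8)·(-7) + (3/8)·9 + (1/4)·2 = 5/4.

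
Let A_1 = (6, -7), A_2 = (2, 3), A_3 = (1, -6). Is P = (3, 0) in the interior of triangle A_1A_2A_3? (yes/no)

Barycentric coordinates of P: (6/23, 16/23, 1/23).
The three coordinates are positive, positive, positive; a point is interior exactly when all three are positive.

yes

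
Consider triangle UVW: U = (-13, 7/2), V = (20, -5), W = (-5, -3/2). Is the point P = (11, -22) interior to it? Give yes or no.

no

Barycentric coordinates of P: (-913/194, -84/97, 1275/194).
The three coordinates are negative, negative, positive; a point is interior exactly when all three are positive.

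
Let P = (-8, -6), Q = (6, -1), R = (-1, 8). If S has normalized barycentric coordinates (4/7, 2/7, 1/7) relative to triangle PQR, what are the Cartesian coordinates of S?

S = (4/7)·P + (2/7)·Q + (1/7)·R.
x-coordinate: (4/7)·(-8) + (2/7)·6 + (1/7)·(-1) = -3.
y-coordinate: (4/7)·(-6) + (2/7)·(-1) + (1/7)·8 = -18/7.

(-3, -18/7)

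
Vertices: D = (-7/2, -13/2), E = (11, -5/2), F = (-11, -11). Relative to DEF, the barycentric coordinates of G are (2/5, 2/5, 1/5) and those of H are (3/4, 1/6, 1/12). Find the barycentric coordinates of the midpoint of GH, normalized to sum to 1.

Since both coordinate triples sum to 1, the midpoint's barycentrics are the componentwise average.
(2/5+3/4)/2 = 23/40; similarly 17/60 and 17/120.

(23/40, 17/60, 17/120)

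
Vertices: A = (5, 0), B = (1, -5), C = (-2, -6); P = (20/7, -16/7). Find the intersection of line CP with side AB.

Barycentric coordinates of P with respect to ABC: (4/7, 2/7, 1/7).
On side AB the C-coordinate is zero; dropping P's C-weight 1/7 and renormalizing the remaining 4/7 : 2/7 gives weights 2/3, 1/3 on A, B.
Q = (2/3)·(5, 0) + (1/3)·(1, -5) = (11/3, -5/3).

(11/3, -5/3)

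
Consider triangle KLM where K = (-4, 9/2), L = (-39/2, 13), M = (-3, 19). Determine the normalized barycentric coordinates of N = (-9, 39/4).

Signed area of the reference triangle: [KLM] = ½·((-4)·(13−19) + (-39/2)·(19−(9/2)) + (-3)·(9/2−13)) = ½·(24 − 1131/4 + 51/2) = -933/8.
[NLM] = ½·((-9)·(13−19) + (-39/2)·(19−(39/4)) + (-3)·(39/4−13)) = ½·(54 − 1443/8 + 39/4) = -933/16, so the K-coordinate is (-933/16)/(-933/8) = 1/2.
[KNM] = ½·((-4)·(39/4−19) + (-9)·(19−(9/2)) + (-3)·(9/2−(39/4))) = ½·(37 − 261/2 + 63/4) = -311/8, so the L-coordinate is 1/3.
[KLN] = ½·((-4)·(13−(39/4)) + (-39/2)·(39/4−(9/2)) + (-9)·(9/2−13)) = ½·(-13 − 819/8 + 153/2) = -311/16, so the M-coordinate is 1/6.
Check: 1/2 + 1/3 + 1/6 = 1.

(1/2, 1/3, 1/6)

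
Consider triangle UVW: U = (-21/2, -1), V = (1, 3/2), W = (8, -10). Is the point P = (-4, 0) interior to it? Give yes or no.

yes

Barycentric coordinates of P: (272/599, 308/599, 19/599).
The three coordinates are positive, positive, positive; a point is interior exactly when all three are positive.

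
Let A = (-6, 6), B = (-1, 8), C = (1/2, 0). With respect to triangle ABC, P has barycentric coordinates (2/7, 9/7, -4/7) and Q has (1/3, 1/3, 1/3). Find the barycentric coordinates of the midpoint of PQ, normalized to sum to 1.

(13/42, 17/21, -5/42)

Since both coordinate triples sum to 1, the midpoint's barycentrics are the componentwise average.
(2/7+1/3)/2 = 13/42; similarly 17/21 and -5/42.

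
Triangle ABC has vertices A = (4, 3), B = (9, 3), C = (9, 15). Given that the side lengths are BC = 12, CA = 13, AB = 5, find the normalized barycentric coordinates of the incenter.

The incenter has barycentric coordinates proportional to the opposite side lengths: (12 : 13 : 5).
Normalizing by 12+13+5 = 30 gives (2/5, 13/30, 1/6).

(2/5, 13/30, 1/6)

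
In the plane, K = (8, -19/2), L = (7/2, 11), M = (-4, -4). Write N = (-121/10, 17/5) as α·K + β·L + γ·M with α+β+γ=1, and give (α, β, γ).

(-4/5, 1/5, 8/5)

Signed area of the reference triangle: [KLM] = ½·(8·(11−(-4)) + (7/2)·(-4−(-19/2)) + (-4)·(-19/2−11)) = ½·(120 + 77/4 + 82) = 885/8.
[NLM] = ½·((-121/10)·(11−(-4)) + (7/2)·(-4−(17/5)) + (-4)·(17/5−11)) = ½·(-363/2 − 259/10 + 152/5) = -177/2, so the K-coordinate is (-177/2)/(885/8) = -4/5.
[KNM] = ½·(8·(17/5−(-4)) + (-121/10)·(-4−(-19/2)) + (-4)·(-19/2−(17/5))) = ½·(296/5 − 1331/20 + 258/5) = 177/8, so the L-coordinate is 1/5.
[KLN] = ½·(8·(11−(17/5)) + (7/2)·(17/5−(-19/2)) + (-121/10)·(-19/2−11)) = ½·(304/5 + 903/20 + 4961/20) = 177, so the M-coordinate is 8/5.
Check: -4/5 + 1/5 + 8/5 = 1.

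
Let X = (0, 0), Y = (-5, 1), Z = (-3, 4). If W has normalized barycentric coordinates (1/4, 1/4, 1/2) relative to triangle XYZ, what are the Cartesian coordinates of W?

(-11/4, 9/4)

W = (1/4)·X + (1/4)·Y + (1/2)·Z.
x-coordinate: (1/4)·0 + (1/4)·(-5) + (1/2)·(-3) = -11/4.
y-coordinate: (1/4)·0 + (1/4)·1 + (1/2)·4 = 9/4.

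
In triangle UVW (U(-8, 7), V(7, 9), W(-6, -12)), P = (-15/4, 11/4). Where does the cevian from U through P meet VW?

Barycentric coordinates of P with respect to UVW: (1/2, 1/4, 1/4).
On side VW the U-coordinate is zero; dropping P's U-weight 1/2 and renormalizing the remaining 1/4 : 1/4 gives weights 1/2, 1/2 on V, W.
Q = (1/2)·(7, 9) + (1/2)·(-6, -12) = (1/2, -3/2).

(1/2, -3/2)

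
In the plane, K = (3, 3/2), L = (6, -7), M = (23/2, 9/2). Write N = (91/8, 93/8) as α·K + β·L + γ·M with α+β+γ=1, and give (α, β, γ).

(1/2, -3/4, 5/4)

Signed area of the reference triangle: [KLM] = ½·(3·(-7−(9/2)) + 6·(9/2−(3/2)) + (23/2)·(3/2−(-7))) = ½·(-69/2 + 18 + 391/4) = 325/8.
[NLM] = ½·((91/8)·(-7−(9/2)) + 6·(9/2−(93/8)) + (23/2)·(93/8−(-7))) = ½·(-2093/16 − 171/4 + 3427/16) = 325/16, so the K-coordinate is (325/16)/(325/8) = 1/2.
[KNM] = ½·(3·(93/8−(9/2)) + (91/8)·(9/2−(3/2)) + (23/2)·(3/2−(93/8))) = ½·(171/8 + 273/8 − 1863/16) = -975/32, so the L-coordinate is -3/4.
[KLN] = ½·(3·(-7−(93/8)) + 6·(93/8−(3/2)) + (91/8)·(3/2−(-7))) = ½·(-447/8 + 243/4 + 1547/16) = 1625/32, so the M-coordinate is 5/4.
Check: 1/2 − 3/4 + 5/4 = 1.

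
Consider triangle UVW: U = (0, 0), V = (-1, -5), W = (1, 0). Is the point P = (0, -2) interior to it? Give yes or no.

yes

Barycentric coordinates of P: (1/5, 2/5, 2/5).
The three coordinates are positive, positive, positive; a point is interior exactly when all three are positive.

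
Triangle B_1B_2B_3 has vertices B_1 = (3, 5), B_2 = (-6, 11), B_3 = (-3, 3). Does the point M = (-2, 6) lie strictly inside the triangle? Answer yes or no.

yes

Barycentric coordinates of M: (17/54, 8/27, 7/18).
The three coordinates are positive, positive, positive; a point is interior exactly when all three are positive.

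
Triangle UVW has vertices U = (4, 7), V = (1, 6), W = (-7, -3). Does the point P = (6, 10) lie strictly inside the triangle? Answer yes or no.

no

Barycentric coordinates of P: (13/19, 13/19, -7/19).
The three coordinates are positive, positive, negative; a point is interior exactly when all three are positive.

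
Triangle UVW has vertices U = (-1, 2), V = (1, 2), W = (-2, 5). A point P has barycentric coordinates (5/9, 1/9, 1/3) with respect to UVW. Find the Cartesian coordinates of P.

P = (5/9)·U + (1/9)·V + (1/3)·W.
x-coordinate: (5/9)·(-1) + (1/9)·1 + (1/3)·(-2) = -10/9.
y-coordinate: (5/9)·2 + (1/9)·2 + (1/3)·5 = 3.

(-10/9, 3)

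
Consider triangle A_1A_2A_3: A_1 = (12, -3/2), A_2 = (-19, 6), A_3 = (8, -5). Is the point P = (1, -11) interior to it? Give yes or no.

no

Barycentric coordinates of P: (-478/277, 1/277, 754/277).
The three coordinates are negative, positive, positive; a point is interior exactly when all three are positive.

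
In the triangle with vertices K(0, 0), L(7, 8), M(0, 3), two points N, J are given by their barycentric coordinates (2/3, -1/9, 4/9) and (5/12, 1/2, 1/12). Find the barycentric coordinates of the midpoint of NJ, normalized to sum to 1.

Since both coordinate triples sum to 1, the midpoint's barycentrics are the componentwise average.
(2/3+5/12)/2 = 13/24; similarly 7/36 and 19/72.

(13/24, 7/36, 19/72)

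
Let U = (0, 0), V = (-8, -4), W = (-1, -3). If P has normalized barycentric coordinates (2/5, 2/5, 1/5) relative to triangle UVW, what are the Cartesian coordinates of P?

P = (2/5)·U + (2/5)·V + (1/5)·W.
x-coordinate: (2/5)·0 + (2/5)·(-8) + (1/5)·(-1) = -17/5.
y-coordinate: (2/5)·0 + (2/5)·(-4) + (1/5)·(-3) = -11/5.

(-17/5, -11/5)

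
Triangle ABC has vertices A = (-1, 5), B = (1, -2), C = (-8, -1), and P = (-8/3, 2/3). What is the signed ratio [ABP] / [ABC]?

[ABC] = ½·((-1)·(-2−(-1)) + 1·(-1−5) + (-8)·(5−(-2))) = ½·(1 − 6 − 56) = -61/2.
[ABP] = ½·((-1)·(-2−(2/3)) + 1·(2/3−5) + (-8/3)·(5−(-2))) = ½·(8/3 − 13/3 − 56/3) = -61/6, so the ratio is (-61/6)/(-61/2) = 1/3.

1/3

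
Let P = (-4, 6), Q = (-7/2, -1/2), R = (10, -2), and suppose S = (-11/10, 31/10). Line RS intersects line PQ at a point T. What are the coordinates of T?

(-31/8, 35/8)

Barycentric coordinates of S with respect to PQR: (3/5, 1/5, 1/5).
On side PQ the R-coordinate is zero; dropping S's R-weight 1/5 and renormalizing the remaining 3/5 : 1/5 gives weights 3/4, 1/4 on P, Q.
T = (3/4)·(-4, 6) + (1/4)·(-7/2, -1/2) = (-31/8, 35/8).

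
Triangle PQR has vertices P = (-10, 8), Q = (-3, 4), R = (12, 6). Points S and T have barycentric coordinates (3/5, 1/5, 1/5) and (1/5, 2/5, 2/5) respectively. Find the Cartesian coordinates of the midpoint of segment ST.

Barycentric coordinates of the midpoint are the average: (2/5, 3/10, 3/10).
Converting: (2/5)·P + (3/10)·Q + (3/10)·R = (-13/10, 31/5).

(-13/10, 31/5)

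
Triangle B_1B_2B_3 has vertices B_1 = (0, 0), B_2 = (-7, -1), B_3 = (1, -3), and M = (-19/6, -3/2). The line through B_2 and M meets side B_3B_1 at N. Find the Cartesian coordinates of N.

(2/3, -2)

Barycentric coordinates of M with respect to B_1B_2B_3: (1/6, 1/2, 1/3).
On side B_3B_1 the B_2-coordinate is zero; dropping M's B_2-weight 1/2 and renormalizing the remaining 1/3 : 1/6 gives weights 2/3, 1/3 on B_3, B_1.
N = (2/3)·(1, -3) + (1/3)·(0, 0) = (2/3, -2).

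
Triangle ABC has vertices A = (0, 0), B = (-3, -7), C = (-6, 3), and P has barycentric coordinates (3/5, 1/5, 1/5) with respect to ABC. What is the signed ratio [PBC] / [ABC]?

The signed ratio [PBC]/[ABC] equals the barycentric coordinate of P at vertex A, which is 3/5.

3/5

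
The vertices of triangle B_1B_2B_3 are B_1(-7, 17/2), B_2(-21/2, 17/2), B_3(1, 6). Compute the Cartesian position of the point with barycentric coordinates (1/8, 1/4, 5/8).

M = (1/8)·B_1 + (1/4)·B_2 + (5/8)·B_3.
x-coordinate: (1/8)·(-7) + (1/4)·(-21/2) + (5/8)·1 = -23/8.
y-coordinate: (1/8)·(17/2) + (1/4)·(17/2) + (5/8)·6 = 111/16.

(-23/8, 111/16)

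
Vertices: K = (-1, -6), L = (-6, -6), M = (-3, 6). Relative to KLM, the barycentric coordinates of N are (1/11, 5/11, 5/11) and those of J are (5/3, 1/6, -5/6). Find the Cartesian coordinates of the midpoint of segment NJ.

Barycentric coordinates of the midpoint are the average: (29/33, 41/132, -25/132).
Converting: (29/33)·K + (41/132)·L + (-25/132)·M = (-287/132, -91/11).

(-287/132, -91/11)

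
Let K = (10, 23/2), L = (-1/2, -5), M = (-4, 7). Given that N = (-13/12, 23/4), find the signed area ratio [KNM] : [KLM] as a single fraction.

1/6

[KLM] = ½·(10·(-5−7) + (-1/2)·(7−(23/2)) + (-4)·(23/2−(-5))) = ½·(-120 + 9/4 − 66) = -735/8.
[KNM] = ½·(10·(23/4−7) + (-13/12)·(7−(23/2)) + (-4)·(23/2−(23/4))) = ½·(-25/2 + 39/8 − 23) = -245/16, so the ratio is (-245/16)/(-735/8) = 1/6.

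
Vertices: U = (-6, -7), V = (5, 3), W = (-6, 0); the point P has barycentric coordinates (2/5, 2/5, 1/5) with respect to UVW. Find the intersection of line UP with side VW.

Line UP meets VW where the U-coordinate vanishes; zeroing P's U-weight and renormalizing leaves V, W-weights 2/5 : 1/5 → (2/3, 1/3).
So Q = (2/3)·V + (1/3)·W = (4/3, 2).

(4/3, 2)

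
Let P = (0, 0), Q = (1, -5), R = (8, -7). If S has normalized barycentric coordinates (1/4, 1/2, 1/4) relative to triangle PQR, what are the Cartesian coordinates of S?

S = (1/4)·P + (1/2)·Q + (1/4)·R.
x-coordinate: (1/4)·0 + (1/2)·1 + (1/4)·8 = 5/2.
y-coordinate: (1/4)·0 + (1/2)·(-5) + (1/4)·(-7) = -17/4.

(5/2, -17/4)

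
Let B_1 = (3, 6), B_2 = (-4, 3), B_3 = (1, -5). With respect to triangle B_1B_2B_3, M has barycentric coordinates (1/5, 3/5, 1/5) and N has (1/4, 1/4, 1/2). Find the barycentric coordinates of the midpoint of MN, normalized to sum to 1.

(9/40, 17/40, 7/20)

Since both coordinate triples sum to 1, the midpoint's barycentrics are the componentwise average.
(1/5+1/4)/2 = 9/40; similarly 17/40 and 7/20.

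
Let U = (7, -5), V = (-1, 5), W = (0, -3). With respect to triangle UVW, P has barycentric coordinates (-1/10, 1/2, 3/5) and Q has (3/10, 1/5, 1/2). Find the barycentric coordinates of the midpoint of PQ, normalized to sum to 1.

Since both coordinate triples sum to 1, the midpoint's barycentrics are the componentwise average.
(-1/10+3/10)/2 = 1/10; similarly 7/20 and 11/20.

(1/10, 7/20, 11/20)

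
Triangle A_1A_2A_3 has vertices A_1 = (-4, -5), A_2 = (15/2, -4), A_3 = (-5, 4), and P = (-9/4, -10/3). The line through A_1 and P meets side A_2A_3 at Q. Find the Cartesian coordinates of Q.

Barycentric coordinates of P with respect to A_1A_2A_3: (2/3, 1/6, 1/6).
On side A_2A_3 the A_1-coordinate is zero; dropping P's A_1-weight 2/3 and renormalizing the remaining 1/6 : 1/6 gives weights 1/2, 1/2 on A_2, A_3.
Q = (1/2)·(15/2, -4) + (1/2)·(-5, 4) = (5/4, 0).

(5/4, 0)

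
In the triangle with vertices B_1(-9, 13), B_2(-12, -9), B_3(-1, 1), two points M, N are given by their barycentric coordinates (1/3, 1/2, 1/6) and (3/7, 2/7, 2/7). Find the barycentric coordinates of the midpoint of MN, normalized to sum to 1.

Since both coordinate triples sum to 1, the midpoint's barycentrics are the componentwise average.
(1/3+3/7)/2 = 8/21; similarly 11/28 and 19/84.

(8/21, 11/28, 19/84)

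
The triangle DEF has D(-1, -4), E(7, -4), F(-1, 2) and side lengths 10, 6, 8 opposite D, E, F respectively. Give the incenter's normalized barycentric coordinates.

The incenter has barycentric coordinates proportional to the opposite side lengths: (10 : 6 : 8).
Normalizing by 10+6+8 = 24 gives (5/12, 1/4, 1/3).

(5/12, 1/4, 1/3)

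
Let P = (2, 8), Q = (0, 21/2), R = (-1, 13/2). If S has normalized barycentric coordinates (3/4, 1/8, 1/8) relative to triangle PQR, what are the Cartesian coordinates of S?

S = (3/4)·P + (1/8)·Q + (1/8)·R.
x-coordinate: (3/4)·2 + (1/8)·0 + (1/8)·(-1) = 11/8.
y-coordinate: (3/4)·8 + (1/8)·(21/2) + (1/8)·(13/2) = 65/8.

(11/8, 65/8)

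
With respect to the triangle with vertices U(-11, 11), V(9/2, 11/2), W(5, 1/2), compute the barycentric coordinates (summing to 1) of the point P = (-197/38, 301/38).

(12/19, 3/19, 4/19)

Signed area of the reference triangle: [UVW] = ½·((-11)·(11/2−(1/2)) + (9/2)·(1/2−11) + 5·(11−(11/2))) = ½·(-55 − 189/4 + 55/2) = -299/8.
[PVW] = ½·((-197/38)·(11/2−(1/2)) + (9/2)·(1/2−(301/38)) + 5·(301/38−(11/2))) = ½·(-985/38 − 1269/38 + 230/19) = -897/38, so the U-coordinate is (-897/38)/(-299/8) = 12/19.
[UPW] = ½·((-11)·(301/38−(1/2)) + (-197/38)·(1/2−11) + 5·(11−(301/38))) = ½·(-1551/19 + 4137/76 + 585/38) = -897/152, so the V-coordinate is 3/19.
[UVP] = ½·((-11)·(11/2−(301/38)) + (9/2)·(301/38−11) + (-197/38)·(11−(11/2))) = ½·(506/19 − 1053/76 − 2167/76) = -299/38, so the W-coordinate is 4/19.
Check: 12/19 + 3/19 + 4/19 = 1.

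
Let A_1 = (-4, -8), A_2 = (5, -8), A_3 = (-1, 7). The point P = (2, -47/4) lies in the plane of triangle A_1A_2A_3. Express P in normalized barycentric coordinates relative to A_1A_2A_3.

(1/2, 3/4, -1/4)

Signed area of the reference triangle: [A_1A_2A_3] = ½·((-4)·(-8−7) + 5·(7−(-8)) + (-1)·(-8−(-8))) = ½·(60 + 75 + 0) = 135/2.
[PA_2A_3] = ½·(2·(-8−7) + 5·(7−(-47/4)) + (-1)·(-47/4−(-8))) = ½·(-30 + 375/4 + 15/4) = 135/4, so the A_1-coordinate is (135/4)/(135/2) = 1/2.
[A_1PA_3] = ½·((-4)·(-47/4−7) + 2·(7−(-8)) + (-1)·(-8−(-47/4))) = ½·(75 + 30 − 15/4) = 405/8, so the A_2-coordinate is 3/4.
[A_1A_2P] = ½·((-4)·(-8−(-47/4)) + 5·(-47/4−(-8)) + 2·(-8−(-8))) = ½·(-15 − 75/4 + 0) = -135/8, so the A_3-coordinate is -1/4.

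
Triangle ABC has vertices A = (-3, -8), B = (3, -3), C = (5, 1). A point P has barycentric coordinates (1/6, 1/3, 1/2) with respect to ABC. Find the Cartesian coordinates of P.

P = (1/6)·A + (1/3)·B + (1/2)·C.
x-coordinate: (1/6)·(-3) + (1/3)·3 + (1/2)·5 = 3.
y-coordinate: (1/6)·(-8) + (1/3)·(-3) + (1/2)·1 = -11/6.

(3, -11/6)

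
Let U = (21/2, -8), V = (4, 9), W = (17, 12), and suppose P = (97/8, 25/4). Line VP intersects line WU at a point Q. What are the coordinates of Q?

Barycentric coordinates of P with respect to UVW: (1/4, 1/4, 1/2).
On side WU the V-coordinate is zero; dropping P's V-weight 1/4 and renormalizing the remaining 1/2 : 1/4 gives weights 2/3, 1/3 on W, U.
Q = (2/3)·(17, 12) + (1/3)·(21/2, -8) = (89/6, 16/3).

(89/6, 16/3)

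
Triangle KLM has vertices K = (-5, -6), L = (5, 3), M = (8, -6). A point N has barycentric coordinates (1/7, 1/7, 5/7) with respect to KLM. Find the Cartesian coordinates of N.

(40/7, -33/7)

N = (1/7)·K + (1/7)·L + (5/7)·M.
x-coordinate: (1/7)·(-5) + (1/7)·5 + (5/7)·8 = 40/7.
y-coordinate: (1/7)·(-6) + (1/7)·3 + (5/7)·(-6) = -33/7.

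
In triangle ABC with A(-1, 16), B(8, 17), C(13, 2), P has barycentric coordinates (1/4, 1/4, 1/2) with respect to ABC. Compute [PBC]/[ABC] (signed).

1/4

The signed ratio [PBC]/[ABC] equals the barycentric coordinate of P at vertex A, which is 1/4.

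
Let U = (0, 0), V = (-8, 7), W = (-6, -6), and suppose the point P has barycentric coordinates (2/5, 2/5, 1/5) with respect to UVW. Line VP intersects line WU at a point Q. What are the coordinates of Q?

Line VP meets WU where the V-coordinate vanishes; zeroing P's V-weight and renormalizing leaves W, U-weights 1/5 : 2/5 → (1/3, 2/3).
So Q = (1/3)·W + (2/3)·U = (-2, -2).

(-2, -2)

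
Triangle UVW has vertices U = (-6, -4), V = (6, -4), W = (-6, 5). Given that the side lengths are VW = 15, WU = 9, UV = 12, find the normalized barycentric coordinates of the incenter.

The incenter has barycentric coordinates proportional to the opposite side lengths: (15 : 9 : 12).
Normalizing by 15+9+12 = 36 gives (5/12, 1/4, 1/3).

(5/12, 1/4, 1/3)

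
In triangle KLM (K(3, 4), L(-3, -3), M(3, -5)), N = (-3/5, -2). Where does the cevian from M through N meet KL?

Barycentric coordinates of N with respect to KLM: (1/5, 3/5, 1/5).
On side KL the M-coordinate is zero; dropping N's M-weight 1/5 and renormalizing the remaining 1/5 : 3/5 gives weights 1/4, 3/4 on K, L.
J = (1/4)·(3, 4) + (3/4)·(-3, -3) = (-3/2, -5/4).

(-3/2, -5/4)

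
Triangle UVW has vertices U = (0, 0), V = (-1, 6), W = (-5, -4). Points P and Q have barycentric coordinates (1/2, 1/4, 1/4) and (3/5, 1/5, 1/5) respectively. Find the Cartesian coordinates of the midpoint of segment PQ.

Barycentric coordinates of the midpoint are the average: (11/20, 9/40, 9/40).
Converting: (11/20)·U + (9/40)·V + (9/40)·W = (-27/20, 9/20).

(-27/20, 9/20)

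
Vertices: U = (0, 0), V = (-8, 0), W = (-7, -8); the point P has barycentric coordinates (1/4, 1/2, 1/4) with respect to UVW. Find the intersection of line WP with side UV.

Line WP meets UV where the W-coordinate vanishes; zeroing P's W-weight and renormalizing leaves U, V-weights 1/4 : 1/2 → (1/3, 2/3).
So Q = (1/3)·U + (2/3)·V = (-16/3, 0).

(-16/3, 0)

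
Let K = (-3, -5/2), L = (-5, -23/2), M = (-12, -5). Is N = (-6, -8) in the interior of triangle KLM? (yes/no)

yes

Barycentric coordinates of N: (9/38, 21/38, 4/19).
The three coordinates are positive, positive, positive; a point is interior exactly when all three are positive.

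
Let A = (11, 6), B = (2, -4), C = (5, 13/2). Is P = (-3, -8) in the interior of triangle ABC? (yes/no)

Barycentric coordinates of P: (-27/43, 182/129, 28/129).
The three coordinates are negative, positive, positive; a point is interior exactly when all three are positive.

no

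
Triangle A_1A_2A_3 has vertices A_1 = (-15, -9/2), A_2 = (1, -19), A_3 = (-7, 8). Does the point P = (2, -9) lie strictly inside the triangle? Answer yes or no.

no

Barycentric coordinates of P: (-107/316, 497/632, 349/632).
The three coordinates are negative, positive, positive; a point is interior exactly when all three are positive.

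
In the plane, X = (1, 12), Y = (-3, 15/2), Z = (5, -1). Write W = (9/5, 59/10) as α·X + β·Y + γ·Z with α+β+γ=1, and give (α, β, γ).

Signed area of the reference triangle: [XYZ] = ½·(1·(15/2−(-1)) + (-3)·(-1−12) + 5·(12−(15/2))) = ½·(17/2 + 39 + 45/2) = 35.
[WYZ] = ½·((9/5)·(15/2−(-1)) + (-3)·(-1−(59/10)) + 5·(59/10−(15/2))) = ½·(153/10 + 207/10 − 8) = 14, so the X-coordinate is 14/35 = 2/5.
[XWZ] = ½·(1·(59/10−(-1)) + (9/5)·(-1−12) + 5·(12−(59/10))) = ½·(69/10 − 117/5 + 61/2) = 7, so the Y-coordinate is 1/5.
[XYW] = ½·(1·(15/2−(59/10)) + (-3)·(59/10−12) + (9/5)·(12−(15/2))) = ½·(8/5 + 183/10 + 81/10) = 14, so the Z-coordinate is 2/5.
Check: 2/5 + 1/5 + 2/5 = 1.

(2/5, 1/5, 2/5)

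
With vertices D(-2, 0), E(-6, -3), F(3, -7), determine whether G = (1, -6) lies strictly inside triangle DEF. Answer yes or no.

Barycentric coordinates of G: (1/43, 9/43, 33/43).
The three coordinates are positive, positive, positive; a point is interior exactly when all three are positive.

yes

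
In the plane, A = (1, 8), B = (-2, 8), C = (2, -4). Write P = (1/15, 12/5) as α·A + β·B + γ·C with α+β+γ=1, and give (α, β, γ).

(1/15, 7/15, 7/15)

Signed area of the reference triangle: [ABC] = ½·(1·(8−(-4)) + (-2)·(-4−8) + 2·(8−8)) = ½·(12 + 24 + 0) = 18.
[PBC] = ½·((1/15)·(8−(-4)) + (-2)·(-4−(12/5)) + 2·(12/5−8)) = ½·(4/5 + 64/5 − 56/5) = 6/5, so the A-coordinate is (6/5)/18 = 1/15.
[APC] = ½·(1·(12/5−(-4)) + (1/15)·(-4−8) + 2·(8−(12/5))) = ½·(32/5 − 4/5 + 56/5) = 42/5, so the B-coordinate is 7/15.
[ABP] = ½·(1·(8−(12/5)) + (-2)·(12/5−8) + (1/15)·(8−8)) = ½·(28/5 + 56/5 + 0) = 42/5, so the C-coordinate is 7/15.
Check: 1/15 + 7/15 + 7/15 = 1.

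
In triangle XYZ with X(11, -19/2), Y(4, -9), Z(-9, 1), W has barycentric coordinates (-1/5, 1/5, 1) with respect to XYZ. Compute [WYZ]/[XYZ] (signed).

The signed ratio [WYZ]/[XYZ] equals the barycentric coordinate of W at vertex X, which is -1/5.

-1/5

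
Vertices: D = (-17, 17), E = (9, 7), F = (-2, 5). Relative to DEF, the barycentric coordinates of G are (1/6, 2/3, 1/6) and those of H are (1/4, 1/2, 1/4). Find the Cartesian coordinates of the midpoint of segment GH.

(31/24, 26/3)

Barycentric coordinates of the midpoint are the average: (5/24, 7/12, 5/24).
Converting: (5/24)·D + (7/12)·E + (5/24)·F = (31/24, 26/3).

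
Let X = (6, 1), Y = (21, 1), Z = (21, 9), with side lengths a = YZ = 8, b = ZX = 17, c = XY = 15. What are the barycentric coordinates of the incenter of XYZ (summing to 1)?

(1/5, 17/40, 3/8)

The incenter has barycentric coordinates proportional to the opposite side lengths: (8 : 17 : 15).
Normalizing by 8+17+15 = 40 gives (1/5, 17/40, 3/8).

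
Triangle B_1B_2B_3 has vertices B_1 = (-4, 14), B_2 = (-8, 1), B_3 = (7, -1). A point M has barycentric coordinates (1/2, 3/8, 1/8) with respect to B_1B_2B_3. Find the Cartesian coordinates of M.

M = (1/2)·B_1 + (3/8)·B_2 + (1/8)·B_3.
x-coordinate: (1/2)·(-4) + (3/8)·(-8) + (1/8)·7 = -33/8.
y-coordinate: (1/2)·14 + (3/8)·1 + (1/8)·(-1) = 29/4.

(-33/8, 29/4)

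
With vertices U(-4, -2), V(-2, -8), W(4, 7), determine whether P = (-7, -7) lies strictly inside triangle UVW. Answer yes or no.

no

Barycentric coordinates of P: (27/22, 13/66, -14/33).
The three coordinates are positive, positive, negative; a point is interior exactly when all three are positive.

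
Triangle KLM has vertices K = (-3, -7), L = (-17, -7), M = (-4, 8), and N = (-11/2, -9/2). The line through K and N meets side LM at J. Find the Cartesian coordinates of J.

(-21/2, 1/2)

Barycentric coordinates of N with respect to KLM: (2/3, 1/6, 1/6).
On side LM the K-coordinate is zero; dropping N's K-weight 2/3 and renormalizing the remaining 1/6 : 1/6 gives weights 1/2, 1/2 on L, M.
J = (1/2)·(-17, -7) + (1/2)·(-4, 8) = (-21/2, 1/2).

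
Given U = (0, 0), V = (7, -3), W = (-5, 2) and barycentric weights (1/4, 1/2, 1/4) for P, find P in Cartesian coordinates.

(9/4, -1)

P = (1/4)·U + (1/2)·V + (1/4)·W.
x-coordinate: (1/4)·0 + (1/2)·7 + (1/4)·(-5) = 9/4.
y-coordinate: (1/4)·0 + (1/2)·(-3) + (1/4)·2 = -1.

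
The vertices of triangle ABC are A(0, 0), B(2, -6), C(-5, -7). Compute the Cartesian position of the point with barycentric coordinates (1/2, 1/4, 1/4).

P = (1/2)·A + (1/4)·B + (1/4)·C.
x-coordinate: (1/2)·0 + (1/4)·2 + (1/4)·(-5) = -3/4.
y-coordinate: (1/2)·0 + (1/4)·(-6) + (1/4)·(-7) = -13/4.

(-3/4, -13/4)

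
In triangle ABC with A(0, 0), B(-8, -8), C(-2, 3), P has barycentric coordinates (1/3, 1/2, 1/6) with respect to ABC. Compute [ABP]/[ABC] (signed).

1/6

The signed ratio [ABP]/[ABC] equals the barycentric coordinate of P at vertex C, which is 1/6.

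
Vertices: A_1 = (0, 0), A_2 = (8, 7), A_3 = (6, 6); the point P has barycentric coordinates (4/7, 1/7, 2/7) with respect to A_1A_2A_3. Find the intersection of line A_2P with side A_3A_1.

Line A_2P meets A_3A_1 where the A_2-coordinate vanishes; zeroing P's A_2-weight and renormalizing leaves A_3, A_1-weights 2/7 : 4/7 → (1/3, 2/3).
So Q = (1/3)·A_3 + (2/3)·A_1 = (2, 2).

(2, 2)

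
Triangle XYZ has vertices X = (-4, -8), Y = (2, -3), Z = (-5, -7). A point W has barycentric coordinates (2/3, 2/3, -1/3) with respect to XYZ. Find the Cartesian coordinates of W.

W = (2/3)·X + (2/3)·Y + (-1/3)·Z.
x-coordinate: (2/3)·(-4) + (2/3)·2 + (-1/3)·(-5) = 1/3.
y-coordinate: (2/3)·(-8) + (2/3)·(-3) + (-1/3)·(-7) = -5.

(1/3, -5)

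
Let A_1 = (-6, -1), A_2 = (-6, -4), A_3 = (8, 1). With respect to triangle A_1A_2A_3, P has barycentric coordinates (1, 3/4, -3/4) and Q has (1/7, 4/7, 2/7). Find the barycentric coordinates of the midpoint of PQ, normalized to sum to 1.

(4/7, 37/56, -13/56)

Since both coordinate triples sum to 1, the midpoint's barycentrics are the componentwise average.
(1+1/7)/2 = 4/7; similarly 37/56 and -13/56.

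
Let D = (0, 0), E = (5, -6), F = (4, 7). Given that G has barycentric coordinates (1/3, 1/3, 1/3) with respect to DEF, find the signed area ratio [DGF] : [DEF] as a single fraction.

The signed ratio [DGF]/[DEF] equals the barycentric coordinate of G at vertex E, which is 1/3.

1/3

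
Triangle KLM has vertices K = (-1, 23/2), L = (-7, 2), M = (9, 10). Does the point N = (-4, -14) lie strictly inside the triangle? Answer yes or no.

Barycentric coordinates of N: (-35/13, 519/208, 249/208).
The three coordinates are negative, positive, positive; a point is interior exactly when all three are positive.

no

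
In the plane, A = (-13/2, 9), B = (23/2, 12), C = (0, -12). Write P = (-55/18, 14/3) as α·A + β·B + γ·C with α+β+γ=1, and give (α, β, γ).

(2/3, 1/9, 2/9)

Signed area of the reference triangle: [ABC] = ½·((-13/2)·(12−(-12)) + (23/2)·(-12−9) + 0·(9−12)) = ½·(-156 − 483/2 + 0) = -795/4.
[PBC] = ½·((-55/18)·(12−(-12)) + (23/2)·(-12−(14/3)) + 0·(14/3−12)) = ½·(-220/3 − 575/3 + 0) = -265/2, so the A-coordinate is (-265/2)/(-795/4) = 2/3.
[APC] = ½·((-13/2)·(14/3−(-12)) + (-55/18)·(-12−9) + 0·(9−(14/3))) = ½·(-325/3 + 385/6 + 0) = -265/12, so the B-coordinate is 1/9.
[ABP] = ½·((-13/2)·(12−(14/3)) + (23/2)·(14/3−9) + (-55/18)·(9−12)) = ½·(-143/3 − 299/6 + 55/6) = -265/6, so the C-coordinate is 2/9.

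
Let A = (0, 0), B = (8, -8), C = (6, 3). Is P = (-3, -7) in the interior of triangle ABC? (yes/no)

Barycentric coordinates of P: (119/72, 11/24, -10/9).
The three coordinates are positive, positive, negative; a point is interior exactly when all three are positive.

no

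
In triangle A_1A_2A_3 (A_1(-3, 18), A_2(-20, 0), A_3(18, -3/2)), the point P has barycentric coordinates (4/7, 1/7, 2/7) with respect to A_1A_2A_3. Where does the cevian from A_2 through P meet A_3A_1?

(4, 23/2)

Line A_2P meets A_3A_1 where the A_2-coordinate vanishes; zeroing P's A_2-weight and renormalizing leaves A_3, A_1-weights 2/7 : 4/7 → (1/3, 2/3).
So Q = (1/3)·A_3 + (2/3)·A_1 = (4, 23/2).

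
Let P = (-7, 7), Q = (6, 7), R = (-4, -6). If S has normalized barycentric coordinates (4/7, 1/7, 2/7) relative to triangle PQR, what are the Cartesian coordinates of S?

(-30/7, 23/7)

S = (4/7)·P + (1/7)·Q + (2/7)·R.
x-coordinate: (4/7)·(-7) + (1/7)·6 + (2/7)·(-4) = -30/7.
y-coordinate: (4/7)·7 + (1/7)·7 + (2/7)·(-6) = 23/7.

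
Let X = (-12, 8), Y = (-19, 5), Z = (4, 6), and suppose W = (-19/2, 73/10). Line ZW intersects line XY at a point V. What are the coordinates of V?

(-103/8, 61/8)

Barycentric coordinates of W with respect to XYZ: (7/10, 1/10, 1/5).
On side XY the Z-coordinate is zero; dropping W's Z-weight 1/5 and renormalizing the remaining 7/10 : 1/10 gives weights 7/8, 1/8 on X, Y.
V = (7/8)·(-12, 8) + (1/8)·(-19, 5) = (-103/8, 61/8).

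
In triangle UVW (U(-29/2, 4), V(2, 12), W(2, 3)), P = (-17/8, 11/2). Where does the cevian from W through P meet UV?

(-25/4, 8)

Barycentric coordinates of P with respect to UVW: (1/4, 1/4, 1/2).
On side UV the W-coordinate is zero; dropping P's W-weight 1/2 and renormalizing the remaining 1/4 : 1/4 gives weights 1/2, 1/2 on U, V.
Q = (1/2)·(-29/2, 4) + (1/2)·(2, 12) = (-25/4, 8).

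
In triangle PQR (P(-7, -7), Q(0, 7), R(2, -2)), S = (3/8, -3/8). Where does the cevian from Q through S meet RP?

(1/2, -17/6)

Barycentric coordinates of S with respect to PQR: (1/8, 1/4, 5/8).
On side RP the Q-coordinate is zero; dropping S's Q-weight 1/4 and renormalizing the remaining 5/8 : 1/8 gives weights 5/6, 1/6 on R, P.
T = (5/6)·(2, -2) + (1/6)·(-7, -7) = (1/2, -17/6).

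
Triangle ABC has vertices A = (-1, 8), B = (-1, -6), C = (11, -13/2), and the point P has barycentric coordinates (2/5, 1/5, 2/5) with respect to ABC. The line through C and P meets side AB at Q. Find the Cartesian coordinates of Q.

(-1, 10/3)

Line CP meets AB where the C-coordinate vanishes; zeroing P's C-weight and renormalizing leaves A, B-weights 2/5 : 1/5 → (2/3, 1/3).
So Q = (2/3)·A + (1/3)·B = (-1, 10/3).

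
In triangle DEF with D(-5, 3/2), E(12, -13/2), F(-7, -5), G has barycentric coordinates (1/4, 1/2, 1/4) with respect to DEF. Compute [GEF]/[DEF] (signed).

The signed ratio [GEF]/[DEF] equals the barycentric coordinate of G at vertex D, which is 1/4.

1/4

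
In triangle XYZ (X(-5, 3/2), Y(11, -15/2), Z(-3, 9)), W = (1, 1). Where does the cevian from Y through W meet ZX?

(-4, 21/4)

Barycentric coordinates of W with respect to XYZ: (1/3, 1/3, 1/3).
On side ZX the Y-coordinate is zero; dropping W's Y-weight 1/3 and renormalizing the remaining 1/3 : 1/3 gives weights 1/2, 1/2 on Z, X.
V = (1/2)·(-3, 9) + (1/2)·(-5, 3/2) = (-4, 21/4).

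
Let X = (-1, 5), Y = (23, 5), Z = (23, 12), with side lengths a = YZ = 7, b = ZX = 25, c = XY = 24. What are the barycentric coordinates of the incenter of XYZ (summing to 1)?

(1/8, 25/56, 3/7)

The incenter has barycentric coordinates proportional to the opposite side lengths: (7 : 25 : 24).
Normalizing by 7+25+24 = 56 gives (1/8, 25/56, 3/7).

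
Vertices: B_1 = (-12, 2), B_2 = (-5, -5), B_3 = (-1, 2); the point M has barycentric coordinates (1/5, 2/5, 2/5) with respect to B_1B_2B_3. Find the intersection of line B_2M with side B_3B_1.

(-14/3, 2)

Line B_2M meets B_3B_1 where the B_2-coordinate vanishes; zeroing M's B_2-weight and renormalizing leaves B_3, B_1-weights 2/5 : 1/5 → (2/3, 1/3).
So N = (2/3)·B_3 + (1/3)·B_1 = (-14/3, 2).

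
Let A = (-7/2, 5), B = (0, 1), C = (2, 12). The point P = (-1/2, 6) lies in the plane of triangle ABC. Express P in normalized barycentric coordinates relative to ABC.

Signed area of the reference triangle: [ABC] = ½·((-7/2)·(1−12) + 0·(12−5) + 2·(5−1)) = ½·(77/2 + 0 + 8) = 93/4.
[PBC] = ½·((-1/2)·(1−12) + 0·(12−6) + 2·(6−1)) = ½·(11/2 + 0 + 10) = 31/4, so the A-coordinate is (31/4)/(93/4) = 1/3.
[APC] = ½·((-7/2)·(6−12) + (-1/2)·(12−5) + 2·(5−6)) = ½·(21 − 7/2 − 2) = 31/4, so the B-coordinate is 1/3.
[ABP] = ½·((-7/2)·(1−6) + 0·(6−5) + (-1/2)·(5−1)) = ½·(35/2 + 0 − 2) = 31/4, so the C-coordinate is 1/3.
Check: 1/3 + 1/3 + 1/3 = 1.

(1/3, 1/3, 1/3)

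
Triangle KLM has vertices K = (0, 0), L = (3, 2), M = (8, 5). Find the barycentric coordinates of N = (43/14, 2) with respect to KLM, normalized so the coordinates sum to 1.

(3/14, 9/14, 1/7)

Signed area of the reference triangle: [KLM] = ½·(0·(2−5) + 3·(5−0) + 8·(0−2)) = ½·(0 + 15 − 16) = -1/2.
[NLM] = ½·((43/14)·(2−5) + 3·(5−2) + 8·(2−2)) = ½·(-129/14 + 9 + 0) = -3/28, so the K-coordinate is (-3/28)/(-1/2) = 3/14.
[KNM] = ½·(0·(2−5) + (43/14)·(5−0) + 8·(0−2)) = ½·(0 + 215/14 − 16) = -9/28, so the L-coordinate is 9/14.
[KLN] = ½·(0·(2−2) + 3·(2−0) + (43/14)·(0−2)) = ½·(0 + 6 − 43/7) = -1/14, so the M-coordinate is 1/7.
Check: 3/14 + 9/14 + 1/7 = 1.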